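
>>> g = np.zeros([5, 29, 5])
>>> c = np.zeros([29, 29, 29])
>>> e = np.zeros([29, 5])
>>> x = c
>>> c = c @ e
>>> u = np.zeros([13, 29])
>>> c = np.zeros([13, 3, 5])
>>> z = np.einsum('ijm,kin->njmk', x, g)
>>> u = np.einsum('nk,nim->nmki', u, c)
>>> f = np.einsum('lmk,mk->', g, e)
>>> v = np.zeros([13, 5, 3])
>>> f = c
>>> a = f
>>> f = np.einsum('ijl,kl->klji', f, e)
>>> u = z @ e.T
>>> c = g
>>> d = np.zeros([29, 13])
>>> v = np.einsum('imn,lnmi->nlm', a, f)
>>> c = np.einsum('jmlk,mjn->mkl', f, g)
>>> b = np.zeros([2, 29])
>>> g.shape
(5, 29, 5)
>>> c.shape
(5, 13, 3)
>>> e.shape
(29, 5)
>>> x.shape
(29, 29, 29)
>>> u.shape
(5, 29, 29, 29)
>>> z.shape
(5, 29, 29, 5)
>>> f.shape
(29, 5, 3, 13)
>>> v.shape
(5, 29, 3)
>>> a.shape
(13, 3, 5)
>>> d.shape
(29, 13)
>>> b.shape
(2, 29)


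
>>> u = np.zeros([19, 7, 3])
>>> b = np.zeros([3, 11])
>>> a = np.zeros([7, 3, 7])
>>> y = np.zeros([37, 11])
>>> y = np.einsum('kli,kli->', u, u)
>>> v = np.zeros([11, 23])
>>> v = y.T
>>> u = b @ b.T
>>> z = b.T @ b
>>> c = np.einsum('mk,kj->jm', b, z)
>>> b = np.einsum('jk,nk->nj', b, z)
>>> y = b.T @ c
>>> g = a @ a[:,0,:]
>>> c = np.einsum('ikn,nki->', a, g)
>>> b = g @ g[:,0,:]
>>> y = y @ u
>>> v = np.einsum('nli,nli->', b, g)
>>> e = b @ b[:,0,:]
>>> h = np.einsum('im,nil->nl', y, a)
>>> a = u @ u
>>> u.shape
(3, 3)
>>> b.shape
(7, 3, 7)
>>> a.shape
(3, 3)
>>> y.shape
(3, 3)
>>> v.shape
()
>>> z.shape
(11, 11)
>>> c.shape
()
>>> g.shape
(7, 3, 7)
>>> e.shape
(7, 3, 7)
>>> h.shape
(7, 7)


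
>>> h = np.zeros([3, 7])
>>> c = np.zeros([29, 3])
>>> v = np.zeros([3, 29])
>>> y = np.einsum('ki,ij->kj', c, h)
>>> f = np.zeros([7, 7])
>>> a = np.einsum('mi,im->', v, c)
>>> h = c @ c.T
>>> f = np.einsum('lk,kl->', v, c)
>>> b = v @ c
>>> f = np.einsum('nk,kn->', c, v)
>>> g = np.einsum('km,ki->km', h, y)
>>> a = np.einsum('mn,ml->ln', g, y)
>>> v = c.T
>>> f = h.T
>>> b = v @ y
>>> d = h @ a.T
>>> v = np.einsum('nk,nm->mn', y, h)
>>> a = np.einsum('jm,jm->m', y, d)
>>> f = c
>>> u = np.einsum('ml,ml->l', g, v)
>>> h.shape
(29, 29)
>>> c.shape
(29, 3)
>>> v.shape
(29, 29)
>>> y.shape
(29, 7)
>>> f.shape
(29, 3)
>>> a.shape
(7,)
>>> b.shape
(3, 7)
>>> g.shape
(29, 29)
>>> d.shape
(29, 7)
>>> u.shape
(29,)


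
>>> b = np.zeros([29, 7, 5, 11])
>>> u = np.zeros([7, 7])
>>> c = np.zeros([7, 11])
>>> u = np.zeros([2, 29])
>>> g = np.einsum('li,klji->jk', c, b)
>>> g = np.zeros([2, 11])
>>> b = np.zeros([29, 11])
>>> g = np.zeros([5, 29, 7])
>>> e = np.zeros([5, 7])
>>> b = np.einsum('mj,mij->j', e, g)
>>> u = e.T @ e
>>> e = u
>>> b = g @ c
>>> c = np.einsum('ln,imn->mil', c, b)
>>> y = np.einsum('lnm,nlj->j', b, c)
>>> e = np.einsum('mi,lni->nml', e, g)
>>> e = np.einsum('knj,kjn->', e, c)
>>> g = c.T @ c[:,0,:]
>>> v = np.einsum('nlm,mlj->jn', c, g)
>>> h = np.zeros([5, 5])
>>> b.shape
(5, 29, 11)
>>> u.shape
(7, 7)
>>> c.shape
(29, 5, 7)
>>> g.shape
(7, 5, 7)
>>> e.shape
()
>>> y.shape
(7,)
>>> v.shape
(7, 29)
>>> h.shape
(5, 5)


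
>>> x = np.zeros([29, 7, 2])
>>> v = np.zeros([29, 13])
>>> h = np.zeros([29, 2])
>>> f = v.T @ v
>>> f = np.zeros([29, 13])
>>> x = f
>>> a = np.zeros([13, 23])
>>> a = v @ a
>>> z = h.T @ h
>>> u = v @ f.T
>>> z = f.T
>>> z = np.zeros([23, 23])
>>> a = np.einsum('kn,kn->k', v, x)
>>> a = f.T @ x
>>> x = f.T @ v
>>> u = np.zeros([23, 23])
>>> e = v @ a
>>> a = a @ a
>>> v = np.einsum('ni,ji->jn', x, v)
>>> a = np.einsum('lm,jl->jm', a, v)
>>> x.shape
(13, 13)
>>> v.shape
(29, 13)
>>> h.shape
(29, 2)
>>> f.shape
(29, 13)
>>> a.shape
(29, 13)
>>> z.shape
(23, 23)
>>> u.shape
(23, 23)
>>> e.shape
(29, 13)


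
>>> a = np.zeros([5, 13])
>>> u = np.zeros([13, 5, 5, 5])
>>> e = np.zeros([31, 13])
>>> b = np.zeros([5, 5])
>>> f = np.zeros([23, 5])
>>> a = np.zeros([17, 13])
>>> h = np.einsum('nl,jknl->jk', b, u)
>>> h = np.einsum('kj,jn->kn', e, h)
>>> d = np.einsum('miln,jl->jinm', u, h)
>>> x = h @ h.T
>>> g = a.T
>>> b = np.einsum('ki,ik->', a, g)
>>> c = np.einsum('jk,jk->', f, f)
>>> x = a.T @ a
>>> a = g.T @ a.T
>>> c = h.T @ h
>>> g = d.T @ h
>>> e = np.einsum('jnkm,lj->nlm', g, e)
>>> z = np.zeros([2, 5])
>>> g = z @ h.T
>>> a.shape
(17, 17)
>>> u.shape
(13, 5, 5, 5)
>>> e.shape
(5, 31, 5)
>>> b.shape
()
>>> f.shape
(23, 5)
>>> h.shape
(31, 5)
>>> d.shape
(31, 5, 5, 13)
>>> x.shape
(13, 13)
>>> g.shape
(2, 31)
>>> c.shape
(5, 5)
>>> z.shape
(2, 5)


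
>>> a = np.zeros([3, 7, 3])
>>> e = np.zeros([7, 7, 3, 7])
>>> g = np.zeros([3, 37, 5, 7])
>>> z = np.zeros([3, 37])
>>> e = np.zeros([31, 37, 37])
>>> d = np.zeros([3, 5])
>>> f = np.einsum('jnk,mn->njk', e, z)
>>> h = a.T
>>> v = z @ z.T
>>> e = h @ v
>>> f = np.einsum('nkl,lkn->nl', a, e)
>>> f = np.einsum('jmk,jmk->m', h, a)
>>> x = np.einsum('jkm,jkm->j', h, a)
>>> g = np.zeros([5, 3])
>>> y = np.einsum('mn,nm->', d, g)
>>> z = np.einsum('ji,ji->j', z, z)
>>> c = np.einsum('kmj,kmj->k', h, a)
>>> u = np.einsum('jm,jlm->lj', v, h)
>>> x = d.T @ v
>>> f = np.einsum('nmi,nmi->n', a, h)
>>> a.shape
(3, 7, 3)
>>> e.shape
(3, 7, 3)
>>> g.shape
(5, 3)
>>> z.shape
(3,)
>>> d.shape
(3, 5)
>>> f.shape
(3,)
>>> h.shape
(3, 7, 3)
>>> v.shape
(3, 3)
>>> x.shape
(5, 3)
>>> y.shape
()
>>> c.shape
(3,)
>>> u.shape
(7, 3)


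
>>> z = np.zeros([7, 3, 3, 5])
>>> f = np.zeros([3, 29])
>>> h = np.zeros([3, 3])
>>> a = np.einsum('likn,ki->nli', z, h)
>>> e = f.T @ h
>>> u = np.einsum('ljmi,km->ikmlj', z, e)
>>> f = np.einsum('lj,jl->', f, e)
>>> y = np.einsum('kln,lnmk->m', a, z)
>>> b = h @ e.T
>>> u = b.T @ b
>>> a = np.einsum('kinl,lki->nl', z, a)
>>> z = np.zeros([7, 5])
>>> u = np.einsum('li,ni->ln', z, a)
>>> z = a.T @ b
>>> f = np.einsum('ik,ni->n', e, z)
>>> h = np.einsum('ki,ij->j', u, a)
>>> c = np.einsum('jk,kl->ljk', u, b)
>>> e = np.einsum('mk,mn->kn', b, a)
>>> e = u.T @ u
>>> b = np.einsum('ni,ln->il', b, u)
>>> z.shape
(5, 29)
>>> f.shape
(5,)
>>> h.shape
(5,)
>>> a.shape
(3, 5)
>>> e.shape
(3, 3)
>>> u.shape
(7, 3)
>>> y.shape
(3,)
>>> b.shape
(29, 7)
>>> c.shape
(29, 7, 3)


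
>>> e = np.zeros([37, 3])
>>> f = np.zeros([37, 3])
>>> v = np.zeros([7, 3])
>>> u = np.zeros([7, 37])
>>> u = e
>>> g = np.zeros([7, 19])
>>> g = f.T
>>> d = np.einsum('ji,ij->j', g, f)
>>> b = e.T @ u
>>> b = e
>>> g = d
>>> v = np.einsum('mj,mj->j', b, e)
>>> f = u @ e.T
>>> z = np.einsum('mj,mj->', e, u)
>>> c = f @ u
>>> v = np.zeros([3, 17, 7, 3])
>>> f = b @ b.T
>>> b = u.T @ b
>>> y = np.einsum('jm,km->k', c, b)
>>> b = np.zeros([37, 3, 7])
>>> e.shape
(37, 3)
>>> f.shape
(37, 37)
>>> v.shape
(3, 17, 7, 3)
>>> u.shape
(37, 3)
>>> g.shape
(3,)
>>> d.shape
(3,)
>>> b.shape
(37, 3, 7)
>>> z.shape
()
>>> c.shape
(37, 3)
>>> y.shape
(3,)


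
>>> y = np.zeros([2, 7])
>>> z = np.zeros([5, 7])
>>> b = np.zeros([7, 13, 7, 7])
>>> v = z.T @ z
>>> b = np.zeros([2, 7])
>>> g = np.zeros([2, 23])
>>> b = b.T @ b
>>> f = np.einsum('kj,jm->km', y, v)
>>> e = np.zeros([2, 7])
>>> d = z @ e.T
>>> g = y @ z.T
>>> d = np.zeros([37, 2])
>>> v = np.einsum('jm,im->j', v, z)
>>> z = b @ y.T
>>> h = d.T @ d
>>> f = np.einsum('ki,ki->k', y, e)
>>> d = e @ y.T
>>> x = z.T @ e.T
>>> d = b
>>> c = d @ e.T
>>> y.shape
(2, 7)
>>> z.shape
(7, 2)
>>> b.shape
(7, 7)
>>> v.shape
(7,)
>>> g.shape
(2, 5)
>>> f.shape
(2,)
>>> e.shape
(2, 7)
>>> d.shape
(7, 7)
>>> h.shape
(2, 2)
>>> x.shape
(2, 2)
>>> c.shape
(7, 2)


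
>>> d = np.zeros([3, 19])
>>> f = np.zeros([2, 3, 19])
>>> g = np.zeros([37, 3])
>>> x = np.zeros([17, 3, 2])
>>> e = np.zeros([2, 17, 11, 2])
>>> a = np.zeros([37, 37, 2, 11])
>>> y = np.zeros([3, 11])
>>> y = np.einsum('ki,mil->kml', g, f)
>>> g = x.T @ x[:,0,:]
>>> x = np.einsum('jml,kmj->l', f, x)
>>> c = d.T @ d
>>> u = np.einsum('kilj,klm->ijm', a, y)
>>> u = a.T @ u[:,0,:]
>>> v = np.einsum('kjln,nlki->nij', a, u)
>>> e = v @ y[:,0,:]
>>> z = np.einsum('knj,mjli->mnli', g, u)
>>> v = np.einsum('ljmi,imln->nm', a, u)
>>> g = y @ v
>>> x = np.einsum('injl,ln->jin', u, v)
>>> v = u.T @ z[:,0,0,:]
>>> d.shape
(3, 19)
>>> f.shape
(2, 3, 19)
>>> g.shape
(37, 2, 2)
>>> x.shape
(37, 11, 2)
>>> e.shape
(11, 19, 19)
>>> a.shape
(37, 37, 2, 11)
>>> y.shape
(37, 2, 19)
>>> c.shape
(19, 19)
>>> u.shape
(11, 2, 37, 19)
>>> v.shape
(19, 37, 2, 19)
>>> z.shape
(11, 3, 37, 19)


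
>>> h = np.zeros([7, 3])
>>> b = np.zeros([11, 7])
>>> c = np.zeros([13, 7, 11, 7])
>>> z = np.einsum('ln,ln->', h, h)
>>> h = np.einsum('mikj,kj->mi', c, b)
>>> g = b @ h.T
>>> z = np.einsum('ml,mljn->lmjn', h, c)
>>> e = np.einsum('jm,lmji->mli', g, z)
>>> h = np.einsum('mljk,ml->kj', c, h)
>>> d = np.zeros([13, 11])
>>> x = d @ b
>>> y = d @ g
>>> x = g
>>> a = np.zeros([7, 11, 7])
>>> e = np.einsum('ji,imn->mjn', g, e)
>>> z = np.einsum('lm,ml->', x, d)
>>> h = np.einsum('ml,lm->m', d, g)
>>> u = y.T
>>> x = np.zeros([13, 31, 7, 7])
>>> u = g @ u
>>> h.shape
(13,)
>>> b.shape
(11, 7)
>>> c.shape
(13, 7, 11, 7)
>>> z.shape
()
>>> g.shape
(11, 13)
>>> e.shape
(7, 11, 7)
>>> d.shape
(13, 11)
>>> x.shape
(13, 31, 7, 7)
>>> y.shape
(13, 13)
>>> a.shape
(7, 11, 7)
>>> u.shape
(11, 13)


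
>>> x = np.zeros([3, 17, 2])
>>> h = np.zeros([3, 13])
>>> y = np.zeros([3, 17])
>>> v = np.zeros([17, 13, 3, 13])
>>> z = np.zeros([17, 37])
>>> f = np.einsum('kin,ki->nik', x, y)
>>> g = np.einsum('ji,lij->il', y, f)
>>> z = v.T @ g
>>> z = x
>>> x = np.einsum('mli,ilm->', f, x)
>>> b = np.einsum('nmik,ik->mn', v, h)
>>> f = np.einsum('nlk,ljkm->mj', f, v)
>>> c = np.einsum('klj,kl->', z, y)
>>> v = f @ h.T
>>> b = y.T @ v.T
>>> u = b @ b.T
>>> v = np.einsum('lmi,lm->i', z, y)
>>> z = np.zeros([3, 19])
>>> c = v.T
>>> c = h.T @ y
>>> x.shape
()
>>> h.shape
(3, 13)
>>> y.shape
(3, 17)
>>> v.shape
(2,)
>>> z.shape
(3, 19)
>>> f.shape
(13, 13)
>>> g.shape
(17, 2)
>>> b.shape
(17, 13)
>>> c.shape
(13, 17)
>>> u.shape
(17, 17)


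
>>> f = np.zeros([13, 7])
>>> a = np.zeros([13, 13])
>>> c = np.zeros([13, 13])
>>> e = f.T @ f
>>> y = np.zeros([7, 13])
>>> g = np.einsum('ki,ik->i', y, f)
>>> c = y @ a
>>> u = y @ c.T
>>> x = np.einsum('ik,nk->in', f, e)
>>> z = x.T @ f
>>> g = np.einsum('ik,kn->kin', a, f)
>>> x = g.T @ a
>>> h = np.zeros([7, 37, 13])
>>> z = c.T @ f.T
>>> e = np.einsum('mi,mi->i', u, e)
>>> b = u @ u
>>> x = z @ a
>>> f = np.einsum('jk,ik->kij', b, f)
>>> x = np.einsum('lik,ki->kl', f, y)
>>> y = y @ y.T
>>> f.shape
(7, 13, 7)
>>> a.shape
(13, 13)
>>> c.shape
(7, 13)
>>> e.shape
(7,)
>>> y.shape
(7, 7)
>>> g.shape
(13, 13, 7)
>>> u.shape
(7, 7)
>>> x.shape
(7, 7)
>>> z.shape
(13, 13)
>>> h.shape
(7, 37, 13)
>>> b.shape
(7, 7)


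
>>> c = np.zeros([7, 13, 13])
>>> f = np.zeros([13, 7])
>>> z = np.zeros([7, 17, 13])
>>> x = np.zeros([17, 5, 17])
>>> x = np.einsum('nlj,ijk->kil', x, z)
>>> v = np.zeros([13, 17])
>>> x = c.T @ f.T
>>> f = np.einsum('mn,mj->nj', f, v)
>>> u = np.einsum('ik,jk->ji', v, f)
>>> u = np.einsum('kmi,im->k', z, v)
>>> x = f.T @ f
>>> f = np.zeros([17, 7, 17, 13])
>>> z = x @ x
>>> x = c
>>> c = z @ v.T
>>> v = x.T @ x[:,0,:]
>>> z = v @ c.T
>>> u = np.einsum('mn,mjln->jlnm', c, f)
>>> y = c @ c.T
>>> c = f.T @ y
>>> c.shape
(13, 17, 7, 17)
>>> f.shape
(17, 7, 17, 13)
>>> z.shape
(13, 13, 17)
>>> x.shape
(7, 13, 13)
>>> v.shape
(13, 13, 13)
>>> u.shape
(7, 17, 13, 17)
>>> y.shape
(17, 17)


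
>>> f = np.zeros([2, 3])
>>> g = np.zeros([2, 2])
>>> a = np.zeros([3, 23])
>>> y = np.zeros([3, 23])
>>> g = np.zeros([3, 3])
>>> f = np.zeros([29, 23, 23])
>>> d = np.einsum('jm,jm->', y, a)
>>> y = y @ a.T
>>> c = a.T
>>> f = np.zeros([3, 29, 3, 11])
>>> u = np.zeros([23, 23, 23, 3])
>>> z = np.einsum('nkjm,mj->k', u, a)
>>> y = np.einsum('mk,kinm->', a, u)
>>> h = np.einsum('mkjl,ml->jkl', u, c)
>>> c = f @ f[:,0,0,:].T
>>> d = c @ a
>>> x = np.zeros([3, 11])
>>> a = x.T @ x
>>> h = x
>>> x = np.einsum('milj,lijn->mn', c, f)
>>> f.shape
(3, 29, 3, 11)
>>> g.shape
(3, 3)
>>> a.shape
(11, 11)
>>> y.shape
()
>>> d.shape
(3, 29, 3, 23)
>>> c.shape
(3, 29, 3, 3)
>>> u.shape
(23, 23, 23, 3)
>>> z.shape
(23,)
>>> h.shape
(3, 11)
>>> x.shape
(3, 11)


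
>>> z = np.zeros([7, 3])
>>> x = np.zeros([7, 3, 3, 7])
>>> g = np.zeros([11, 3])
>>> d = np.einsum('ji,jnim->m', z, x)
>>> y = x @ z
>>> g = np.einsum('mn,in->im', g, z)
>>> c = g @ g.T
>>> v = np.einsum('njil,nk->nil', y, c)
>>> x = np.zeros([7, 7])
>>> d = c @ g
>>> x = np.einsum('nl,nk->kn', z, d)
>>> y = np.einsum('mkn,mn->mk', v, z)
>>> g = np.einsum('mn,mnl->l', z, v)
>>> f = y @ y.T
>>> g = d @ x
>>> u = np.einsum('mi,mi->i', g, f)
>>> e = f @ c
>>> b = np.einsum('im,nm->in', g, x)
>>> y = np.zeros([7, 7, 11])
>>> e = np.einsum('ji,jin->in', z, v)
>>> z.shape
(7, 3)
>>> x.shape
(11, 7)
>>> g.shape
(7, 7)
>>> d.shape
(7, 11)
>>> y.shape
(7, 7, 11)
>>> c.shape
(7, 7)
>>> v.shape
(7, 3, 3)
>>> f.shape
(7, 7)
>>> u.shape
(7,)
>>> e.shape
(3, 3)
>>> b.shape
(7, 11)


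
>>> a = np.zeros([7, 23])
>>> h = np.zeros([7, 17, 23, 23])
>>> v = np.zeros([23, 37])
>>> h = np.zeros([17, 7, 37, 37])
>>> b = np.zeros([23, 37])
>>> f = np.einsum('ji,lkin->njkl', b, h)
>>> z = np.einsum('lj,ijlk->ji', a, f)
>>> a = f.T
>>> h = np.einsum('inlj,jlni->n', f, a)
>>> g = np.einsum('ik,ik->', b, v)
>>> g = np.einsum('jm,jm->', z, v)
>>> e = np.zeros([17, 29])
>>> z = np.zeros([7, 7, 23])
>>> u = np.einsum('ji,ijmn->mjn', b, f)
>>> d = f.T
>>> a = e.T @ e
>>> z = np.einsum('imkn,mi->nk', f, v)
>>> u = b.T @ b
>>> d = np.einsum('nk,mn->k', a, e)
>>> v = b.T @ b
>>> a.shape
(29, 29)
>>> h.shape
(23,)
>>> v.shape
(37, 37)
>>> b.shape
(23, 37)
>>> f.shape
(37, 23, 7, 17)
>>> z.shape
(17, 7)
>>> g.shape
()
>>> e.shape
(17, 29)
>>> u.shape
(37, 37)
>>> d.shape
(29,)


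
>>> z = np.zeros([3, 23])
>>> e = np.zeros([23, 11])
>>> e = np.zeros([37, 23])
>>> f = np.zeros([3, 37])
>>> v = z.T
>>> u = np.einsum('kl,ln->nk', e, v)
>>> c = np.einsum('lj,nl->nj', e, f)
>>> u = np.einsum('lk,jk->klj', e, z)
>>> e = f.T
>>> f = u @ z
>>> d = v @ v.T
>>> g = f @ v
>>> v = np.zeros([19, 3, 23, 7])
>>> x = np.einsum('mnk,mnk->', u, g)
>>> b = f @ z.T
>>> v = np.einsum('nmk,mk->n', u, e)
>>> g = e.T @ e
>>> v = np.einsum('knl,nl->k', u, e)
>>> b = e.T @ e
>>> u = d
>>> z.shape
(3, 23)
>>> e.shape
(37, 3)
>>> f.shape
(23, 37, 23)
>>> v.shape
(23,)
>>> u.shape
(23, 23)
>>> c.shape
(3, 23)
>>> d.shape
(23, 23)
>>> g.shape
(3, 3)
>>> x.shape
()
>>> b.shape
(3, 3)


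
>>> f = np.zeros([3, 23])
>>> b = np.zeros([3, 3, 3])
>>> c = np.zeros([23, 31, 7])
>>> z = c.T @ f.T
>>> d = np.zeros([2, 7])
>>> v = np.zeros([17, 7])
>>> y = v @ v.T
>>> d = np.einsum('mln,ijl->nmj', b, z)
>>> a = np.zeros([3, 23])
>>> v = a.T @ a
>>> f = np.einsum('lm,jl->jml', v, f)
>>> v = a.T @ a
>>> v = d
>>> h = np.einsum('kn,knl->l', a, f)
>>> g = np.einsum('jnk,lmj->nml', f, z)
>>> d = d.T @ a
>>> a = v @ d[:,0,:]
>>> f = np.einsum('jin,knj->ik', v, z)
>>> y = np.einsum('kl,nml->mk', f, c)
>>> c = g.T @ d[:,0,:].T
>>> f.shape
(3, 7)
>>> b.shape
(3, 3, 3)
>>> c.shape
(7, 31, 31)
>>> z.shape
(7, 31, 3)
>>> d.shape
(31, 3, 23)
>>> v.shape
(3, 3, 31)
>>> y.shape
(31, 3)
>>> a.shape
(3, 3, 23)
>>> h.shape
(23,)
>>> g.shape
(23, 31, 7)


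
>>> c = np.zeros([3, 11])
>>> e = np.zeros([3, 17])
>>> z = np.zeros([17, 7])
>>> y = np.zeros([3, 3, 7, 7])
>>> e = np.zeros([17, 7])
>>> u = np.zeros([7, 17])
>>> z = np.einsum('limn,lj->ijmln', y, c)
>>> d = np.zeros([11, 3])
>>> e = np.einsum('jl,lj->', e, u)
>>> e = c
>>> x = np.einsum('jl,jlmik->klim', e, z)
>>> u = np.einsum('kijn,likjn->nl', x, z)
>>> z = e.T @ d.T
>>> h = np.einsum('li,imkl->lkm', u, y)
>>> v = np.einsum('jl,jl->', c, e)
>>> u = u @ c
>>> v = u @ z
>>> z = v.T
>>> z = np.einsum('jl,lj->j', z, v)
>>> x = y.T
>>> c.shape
(3, 11)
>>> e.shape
(3, 11)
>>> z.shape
(11,)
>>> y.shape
(3, 3, 7, 7)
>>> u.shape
(7, 11)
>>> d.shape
(11, 3)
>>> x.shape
(7, 7, 3, 3)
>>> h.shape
(7, 7, 3)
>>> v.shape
(7, 11)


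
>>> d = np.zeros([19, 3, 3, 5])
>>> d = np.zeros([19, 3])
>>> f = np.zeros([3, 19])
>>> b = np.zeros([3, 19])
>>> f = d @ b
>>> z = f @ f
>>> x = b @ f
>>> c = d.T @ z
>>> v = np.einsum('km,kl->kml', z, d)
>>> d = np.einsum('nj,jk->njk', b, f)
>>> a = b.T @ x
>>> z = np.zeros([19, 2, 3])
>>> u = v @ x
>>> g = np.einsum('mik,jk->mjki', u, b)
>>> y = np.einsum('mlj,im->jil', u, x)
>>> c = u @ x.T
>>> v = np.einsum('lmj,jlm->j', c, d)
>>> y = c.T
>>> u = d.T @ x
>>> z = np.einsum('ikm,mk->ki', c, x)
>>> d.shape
(3, 19, 19)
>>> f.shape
(19, 19)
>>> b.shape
(3, 19)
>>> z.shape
(19, 19)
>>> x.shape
(3, 19)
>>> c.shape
(19, 19, 3)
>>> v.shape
(3,)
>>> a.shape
(19, 19)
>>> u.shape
(19, 19, 19)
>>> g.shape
(19, 3, 19, 19)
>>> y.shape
(3, 19, 19)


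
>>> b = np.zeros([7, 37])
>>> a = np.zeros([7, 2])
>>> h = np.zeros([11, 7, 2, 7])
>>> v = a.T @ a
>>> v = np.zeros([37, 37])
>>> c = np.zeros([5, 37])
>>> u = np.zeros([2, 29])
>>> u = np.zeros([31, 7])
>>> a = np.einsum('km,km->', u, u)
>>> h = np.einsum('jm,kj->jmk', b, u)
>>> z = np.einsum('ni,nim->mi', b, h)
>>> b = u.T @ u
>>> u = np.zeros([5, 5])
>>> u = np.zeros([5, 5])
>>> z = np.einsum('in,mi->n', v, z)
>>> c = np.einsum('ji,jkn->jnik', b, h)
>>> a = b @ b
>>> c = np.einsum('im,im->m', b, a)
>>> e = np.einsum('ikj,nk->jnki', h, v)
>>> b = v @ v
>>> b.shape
(37, 37)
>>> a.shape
(7, 7)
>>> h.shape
(7, 37, 31)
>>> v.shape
(37, 37)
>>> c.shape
(7,)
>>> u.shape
(5, 5)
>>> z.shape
(37,)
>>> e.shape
(31, 37, 37, 7)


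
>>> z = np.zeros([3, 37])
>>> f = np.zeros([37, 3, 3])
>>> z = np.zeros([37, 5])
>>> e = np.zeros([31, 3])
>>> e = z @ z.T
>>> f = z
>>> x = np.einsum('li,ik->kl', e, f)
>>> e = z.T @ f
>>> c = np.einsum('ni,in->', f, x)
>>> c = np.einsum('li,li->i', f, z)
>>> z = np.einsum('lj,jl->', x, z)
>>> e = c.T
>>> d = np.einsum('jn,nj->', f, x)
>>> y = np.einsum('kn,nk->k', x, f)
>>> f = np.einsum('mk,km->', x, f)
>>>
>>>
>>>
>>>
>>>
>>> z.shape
()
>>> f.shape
()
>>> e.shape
(5,)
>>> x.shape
(5, 37)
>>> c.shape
(5,)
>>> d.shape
()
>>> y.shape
(5,)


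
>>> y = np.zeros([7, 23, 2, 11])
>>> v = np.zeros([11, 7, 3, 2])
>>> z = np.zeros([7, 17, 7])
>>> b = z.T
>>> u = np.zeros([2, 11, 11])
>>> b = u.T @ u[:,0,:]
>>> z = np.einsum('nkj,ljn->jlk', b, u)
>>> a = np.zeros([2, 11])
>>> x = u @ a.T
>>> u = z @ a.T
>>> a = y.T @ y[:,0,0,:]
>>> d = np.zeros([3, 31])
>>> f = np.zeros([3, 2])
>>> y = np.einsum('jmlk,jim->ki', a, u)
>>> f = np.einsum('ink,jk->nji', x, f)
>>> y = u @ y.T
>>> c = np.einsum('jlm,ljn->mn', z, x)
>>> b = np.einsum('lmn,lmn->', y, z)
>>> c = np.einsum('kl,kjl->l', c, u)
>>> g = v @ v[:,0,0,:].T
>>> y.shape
(11, 2, 11)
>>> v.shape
(11, 7, 3, 2)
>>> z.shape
(11, 2, 11)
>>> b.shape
()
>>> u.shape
(11, 2, 2)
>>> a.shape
(11, 2, 23, 11)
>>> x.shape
(2, 11, 2)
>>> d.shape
(3, 31)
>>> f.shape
(11, 3, 2)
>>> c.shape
(2,)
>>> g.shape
(11, 7, 3, 11)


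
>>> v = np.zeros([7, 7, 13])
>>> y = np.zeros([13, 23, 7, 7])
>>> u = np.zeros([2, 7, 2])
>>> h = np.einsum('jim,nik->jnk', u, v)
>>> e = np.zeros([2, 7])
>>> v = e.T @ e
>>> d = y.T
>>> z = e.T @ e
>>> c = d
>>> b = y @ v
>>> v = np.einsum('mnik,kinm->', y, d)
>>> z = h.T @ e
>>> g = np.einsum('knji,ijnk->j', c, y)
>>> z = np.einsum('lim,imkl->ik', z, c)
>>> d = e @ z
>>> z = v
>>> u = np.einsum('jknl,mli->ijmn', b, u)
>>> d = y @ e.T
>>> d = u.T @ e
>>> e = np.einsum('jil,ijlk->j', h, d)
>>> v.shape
()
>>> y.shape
(13, 23, 7, 7)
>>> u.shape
(2, 13, 2, 7)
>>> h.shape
(2, 7, 13)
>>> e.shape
(2,)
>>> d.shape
(7, 2, 13, 7)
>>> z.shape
()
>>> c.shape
(7, 7, 23, 13)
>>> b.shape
(13, 23, 7, 7)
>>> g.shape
(23,)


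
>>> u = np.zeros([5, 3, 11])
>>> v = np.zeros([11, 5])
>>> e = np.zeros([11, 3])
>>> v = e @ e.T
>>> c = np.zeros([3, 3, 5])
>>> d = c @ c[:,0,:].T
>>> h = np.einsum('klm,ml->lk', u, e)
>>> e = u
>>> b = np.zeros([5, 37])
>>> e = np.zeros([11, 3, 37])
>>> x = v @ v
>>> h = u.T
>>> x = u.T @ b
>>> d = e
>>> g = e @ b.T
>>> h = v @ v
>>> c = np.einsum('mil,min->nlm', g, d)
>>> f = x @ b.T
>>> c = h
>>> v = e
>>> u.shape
(5, 3, 11)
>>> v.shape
(11, 3, 37)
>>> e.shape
(11, 3, 37)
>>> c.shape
(11, 11)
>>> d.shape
(11, 3, 37)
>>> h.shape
(11, 11)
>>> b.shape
(5, 37)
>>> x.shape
(11, 3, 37)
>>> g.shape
(11, 3, 5)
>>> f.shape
(11, 3, 5)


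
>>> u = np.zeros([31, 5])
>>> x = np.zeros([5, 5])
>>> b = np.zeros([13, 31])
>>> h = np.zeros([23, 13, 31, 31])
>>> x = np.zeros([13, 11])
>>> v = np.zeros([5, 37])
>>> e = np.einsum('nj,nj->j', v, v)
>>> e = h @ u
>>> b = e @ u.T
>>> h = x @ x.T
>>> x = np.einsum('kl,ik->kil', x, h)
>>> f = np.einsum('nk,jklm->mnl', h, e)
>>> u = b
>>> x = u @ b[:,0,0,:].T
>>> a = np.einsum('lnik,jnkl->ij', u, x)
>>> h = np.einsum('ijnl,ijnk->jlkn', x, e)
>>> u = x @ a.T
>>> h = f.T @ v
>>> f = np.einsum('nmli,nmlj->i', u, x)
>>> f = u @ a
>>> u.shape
(23, 13, 31, 31)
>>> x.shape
(23, 13, 31, 23)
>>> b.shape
(23, 13, 31, 31)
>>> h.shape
(31, 13, 37)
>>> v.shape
(5, 37)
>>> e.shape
(23, 13, 31, 5)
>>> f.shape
(23, 13, 31, 23)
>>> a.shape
(31, 23)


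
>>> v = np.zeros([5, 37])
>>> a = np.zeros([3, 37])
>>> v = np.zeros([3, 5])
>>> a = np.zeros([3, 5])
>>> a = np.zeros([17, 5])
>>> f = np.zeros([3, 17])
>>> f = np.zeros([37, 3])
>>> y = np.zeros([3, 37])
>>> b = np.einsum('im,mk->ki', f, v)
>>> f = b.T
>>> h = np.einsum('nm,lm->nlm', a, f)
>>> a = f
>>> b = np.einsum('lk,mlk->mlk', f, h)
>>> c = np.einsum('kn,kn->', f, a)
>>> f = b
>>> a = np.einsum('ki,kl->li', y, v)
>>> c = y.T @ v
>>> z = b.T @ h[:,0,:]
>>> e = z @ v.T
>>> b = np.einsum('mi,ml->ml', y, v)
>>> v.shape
(3, 5)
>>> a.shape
(5, 37)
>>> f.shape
(17, 37, 5)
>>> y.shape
(3, 37)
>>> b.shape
(3, 5)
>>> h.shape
(17, 37, 5)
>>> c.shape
(37, 5)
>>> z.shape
(5, 37, 5)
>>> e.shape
(5, 37, 3)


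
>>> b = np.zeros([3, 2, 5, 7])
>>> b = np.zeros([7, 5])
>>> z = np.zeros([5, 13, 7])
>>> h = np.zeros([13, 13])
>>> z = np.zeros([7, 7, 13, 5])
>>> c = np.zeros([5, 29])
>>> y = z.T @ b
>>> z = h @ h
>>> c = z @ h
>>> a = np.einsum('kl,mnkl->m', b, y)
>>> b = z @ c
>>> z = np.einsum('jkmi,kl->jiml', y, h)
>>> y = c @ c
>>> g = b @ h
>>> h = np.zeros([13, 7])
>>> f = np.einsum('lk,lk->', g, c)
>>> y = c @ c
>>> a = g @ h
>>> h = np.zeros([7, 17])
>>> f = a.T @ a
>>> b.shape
(13, 13)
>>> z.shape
(5, 5, 7, 13)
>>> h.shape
(7, 17)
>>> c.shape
(13, 13)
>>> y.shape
(13, 13)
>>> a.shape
(13, 7)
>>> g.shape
(13, 13)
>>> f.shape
(7, 7)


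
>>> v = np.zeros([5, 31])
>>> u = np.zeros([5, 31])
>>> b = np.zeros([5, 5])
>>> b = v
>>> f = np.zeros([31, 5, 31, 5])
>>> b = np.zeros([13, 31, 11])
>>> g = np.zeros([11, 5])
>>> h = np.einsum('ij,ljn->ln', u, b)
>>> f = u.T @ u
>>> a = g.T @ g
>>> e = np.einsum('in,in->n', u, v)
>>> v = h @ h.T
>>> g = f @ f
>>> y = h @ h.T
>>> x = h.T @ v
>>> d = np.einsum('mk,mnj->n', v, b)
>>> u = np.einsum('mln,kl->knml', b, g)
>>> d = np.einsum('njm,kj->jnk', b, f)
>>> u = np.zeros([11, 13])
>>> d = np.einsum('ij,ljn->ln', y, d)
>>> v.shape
(13, 13)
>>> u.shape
(11, 13)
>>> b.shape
(13, 31, 11)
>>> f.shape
(31, 31)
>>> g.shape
(31, 31)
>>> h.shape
(13, 11)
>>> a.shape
(5, 5)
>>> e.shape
(31,)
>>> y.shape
(13, 13)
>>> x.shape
(11, 13)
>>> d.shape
(31, 31)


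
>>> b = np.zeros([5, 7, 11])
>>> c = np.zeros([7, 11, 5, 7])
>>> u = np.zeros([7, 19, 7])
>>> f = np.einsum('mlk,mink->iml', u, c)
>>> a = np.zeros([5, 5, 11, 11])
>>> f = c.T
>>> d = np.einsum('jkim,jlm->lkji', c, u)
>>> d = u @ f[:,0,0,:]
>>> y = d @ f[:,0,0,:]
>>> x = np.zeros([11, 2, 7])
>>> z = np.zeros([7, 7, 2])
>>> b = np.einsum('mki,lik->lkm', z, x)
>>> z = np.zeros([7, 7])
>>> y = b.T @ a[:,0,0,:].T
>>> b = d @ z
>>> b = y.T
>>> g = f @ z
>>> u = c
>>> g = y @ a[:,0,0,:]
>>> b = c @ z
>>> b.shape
(7, 11, 5, 7)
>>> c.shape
(7, 11, 5, 7)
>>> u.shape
(7, 11, 5, 7)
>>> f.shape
(7, 5, 11, 7)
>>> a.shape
(5, 5, 11, 11)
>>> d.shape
(7, 19, 7)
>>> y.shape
(7, 7, 5)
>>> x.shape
(11, 2, 7)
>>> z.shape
(7, 7)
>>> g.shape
(7, 7, 11)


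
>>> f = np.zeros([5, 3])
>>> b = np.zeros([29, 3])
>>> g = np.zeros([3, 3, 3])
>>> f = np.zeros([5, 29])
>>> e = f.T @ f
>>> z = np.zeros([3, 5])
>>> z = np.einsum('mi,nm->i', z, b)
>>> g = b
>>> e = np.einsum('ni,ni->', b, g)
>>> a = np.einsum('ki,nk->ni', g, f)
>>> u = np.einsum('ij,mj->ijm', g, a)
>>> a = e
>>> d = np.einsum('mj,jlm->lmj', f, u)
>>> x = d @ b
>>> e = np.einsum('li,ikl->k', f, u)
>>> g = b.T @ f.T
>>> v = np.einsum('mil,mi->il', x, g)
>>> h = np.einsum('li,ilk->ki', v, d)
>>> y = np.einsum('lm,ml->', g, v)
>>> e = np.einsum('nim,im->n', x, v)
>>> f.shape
(5, 29)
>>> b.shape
(29, 3)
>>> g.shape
(3, 5)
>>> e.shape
(3,)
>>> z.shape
(5,)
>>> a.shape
()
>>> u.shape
(29, 3, 5)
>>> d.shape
(3, 5, 29)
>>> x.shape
(3, 5, 3)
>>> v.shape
(5, 3)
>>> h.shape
(29, 3)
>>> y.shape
()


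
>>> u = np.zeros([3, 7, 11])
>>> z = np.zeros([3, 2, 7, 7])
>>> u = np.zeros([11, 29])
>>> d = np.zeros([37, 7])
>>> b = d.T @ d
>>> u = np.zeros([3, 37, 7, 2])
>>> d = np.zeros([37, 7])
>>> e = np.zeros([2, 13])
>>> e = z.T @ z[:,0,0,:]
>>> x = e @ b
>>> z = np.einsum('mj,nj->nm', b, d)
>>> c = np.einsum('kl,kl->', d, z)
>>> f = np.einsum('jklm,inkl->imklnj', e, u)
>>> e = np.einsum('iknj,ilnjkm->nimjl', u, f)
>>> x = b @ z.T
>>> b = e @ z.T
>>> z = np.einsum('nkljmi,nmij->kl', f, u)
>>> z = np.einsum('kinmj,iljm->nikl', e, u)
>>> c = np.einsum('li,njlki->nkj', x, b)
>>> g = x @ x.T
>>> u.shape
(3, 37, 7, 2)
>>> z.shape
(7, 3, 7, 37)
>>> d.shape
(37, 7)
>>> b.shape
(7, 3, 7, 2, 37)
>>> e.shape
(7, 3, 7, 2, 7)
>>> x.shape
(7, 37)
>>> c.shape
(7, 2, 3)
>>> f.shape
(3, 7, 7, 2, 37, 7)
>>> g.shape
(7, 7)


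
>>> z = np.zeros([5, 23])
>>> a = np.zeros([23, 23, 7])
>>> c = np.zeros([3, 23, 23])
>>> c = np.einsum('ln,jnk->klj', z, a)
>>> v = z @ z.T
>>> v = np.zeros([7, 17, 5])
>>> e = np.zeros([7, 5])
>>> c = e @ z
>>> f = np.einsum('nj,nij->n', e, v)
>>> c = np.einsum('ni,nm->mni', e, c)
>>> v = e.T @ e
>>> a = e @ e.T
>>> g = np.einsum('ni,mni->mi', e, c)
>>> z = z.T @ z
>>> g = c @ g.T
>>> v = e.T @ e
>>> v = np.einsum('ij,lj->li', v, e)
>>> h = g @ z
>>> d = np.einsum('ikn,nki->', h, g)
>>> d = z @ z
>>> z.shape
(23, 23)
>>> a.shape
(7, 7)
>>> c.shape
(23, 7, 5)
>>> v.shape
(7, 5)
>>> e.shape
(7, 5)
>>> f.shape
(7,)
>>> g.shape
(23, 7, 23)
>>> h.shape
(23, 7, 23)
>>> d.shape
(23, 23)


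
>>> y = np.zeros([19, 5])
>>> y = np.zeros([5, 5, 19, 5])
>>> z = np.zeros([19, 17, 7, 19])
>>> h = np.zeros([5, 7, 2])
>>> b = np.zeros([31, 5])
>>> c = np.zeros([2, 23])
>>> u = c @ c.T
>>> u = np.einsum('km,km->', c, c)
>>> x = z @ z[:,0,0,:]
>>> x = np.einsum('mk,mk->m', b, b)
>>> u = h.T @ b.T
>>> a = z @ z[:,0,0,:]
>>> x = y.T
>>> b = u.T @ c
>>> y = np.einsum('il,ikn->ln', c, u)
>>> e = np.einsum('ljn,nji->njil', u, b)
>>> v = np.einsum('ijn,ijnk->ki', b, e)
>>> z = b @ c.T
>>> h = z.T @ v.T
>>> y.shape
(23, 31)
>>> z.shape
(31, 7, 2)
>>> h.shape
(2, 7, 2)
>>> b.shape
(31, 7, 23)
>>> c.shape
(2, 23)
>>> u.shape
(2, 7, 31)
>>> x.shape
(5, 19, 5, 5)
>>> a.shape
(19, 17, 7, 19)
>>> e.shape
(31, 7, 23, 2)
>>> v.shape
(2, 31)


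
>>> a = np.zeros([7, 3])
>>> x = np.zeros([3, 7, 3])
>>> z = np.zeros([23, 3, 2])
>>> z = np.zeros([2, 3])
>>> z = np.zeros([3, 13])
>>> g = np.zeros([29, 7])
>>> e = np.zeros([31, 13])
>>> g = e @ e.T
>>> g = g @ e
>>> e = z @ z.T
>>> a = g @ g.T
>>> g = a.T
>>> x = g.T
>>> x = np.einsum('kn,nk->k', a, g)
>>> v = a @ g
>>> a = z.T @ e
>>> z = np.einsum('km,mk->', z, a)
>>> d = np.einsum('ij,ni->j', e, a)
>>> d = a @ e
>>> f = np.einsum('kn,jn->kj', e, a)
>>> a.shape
(13, 3)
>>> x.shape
(31,)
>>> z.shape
()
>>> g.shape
(31, 31)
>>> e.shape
(3, 3)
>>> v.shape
(31, 31)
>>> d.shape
(13, 3)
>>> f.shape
(3, 13)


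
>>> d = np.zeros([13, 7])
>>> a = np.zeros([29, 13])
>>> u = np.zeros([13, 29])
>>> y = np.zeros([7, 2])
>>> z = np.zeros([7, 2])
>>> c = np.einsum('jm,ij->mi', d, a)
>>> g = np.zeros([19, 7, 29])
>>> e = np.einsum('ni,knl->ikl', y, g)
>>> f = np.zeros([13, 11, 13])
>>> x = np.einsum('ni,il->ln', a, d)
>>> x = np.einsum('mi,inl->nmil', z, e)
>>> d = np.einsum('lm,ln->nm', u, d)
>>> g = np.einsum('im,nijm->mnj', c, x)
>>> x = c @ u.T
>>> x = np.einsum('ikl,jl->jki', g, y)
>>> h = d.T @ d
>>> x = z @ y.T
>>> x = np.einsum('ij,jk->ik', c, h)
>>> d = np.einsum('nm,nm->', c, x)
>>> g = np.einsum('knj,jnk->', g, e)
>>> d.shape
()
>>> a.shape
(29, 13)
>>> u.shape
(13, 29)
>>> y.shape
(7, 2)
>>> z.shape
(7, 2)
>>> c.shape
(7, 29)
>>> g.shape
()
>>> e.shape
(2, 19, 29)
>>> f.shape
(13, 11, 13)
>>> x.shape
(7, 29)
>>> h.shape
(29, 29)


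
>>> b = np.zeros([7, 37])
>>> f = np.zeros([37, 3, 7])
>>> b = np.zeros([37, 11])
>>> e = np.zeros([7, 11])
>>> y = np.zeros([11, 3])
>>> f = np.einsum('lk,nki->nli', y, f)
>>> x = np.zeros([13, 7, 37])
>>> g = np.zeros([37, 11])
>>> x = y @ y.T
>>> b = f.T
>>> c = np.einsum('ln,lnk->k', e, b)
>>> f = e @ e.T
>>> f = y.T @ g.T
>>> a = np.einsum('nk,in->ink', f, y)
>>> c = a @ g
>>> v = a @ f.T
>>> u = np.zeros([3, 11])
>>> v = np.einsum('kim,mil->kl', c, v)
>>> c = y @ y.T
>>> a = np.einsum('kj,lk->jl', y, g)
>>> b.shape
(7, 11, 37)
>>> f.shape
(3, 37)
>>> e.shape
(7, 11)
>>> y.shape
(11, 3)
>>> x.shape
(11, 11)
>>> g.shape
(37, 11)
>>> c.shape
(11, 11)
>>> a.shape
(3, 37)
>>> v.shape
(11, 3)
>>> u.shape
(3, 11)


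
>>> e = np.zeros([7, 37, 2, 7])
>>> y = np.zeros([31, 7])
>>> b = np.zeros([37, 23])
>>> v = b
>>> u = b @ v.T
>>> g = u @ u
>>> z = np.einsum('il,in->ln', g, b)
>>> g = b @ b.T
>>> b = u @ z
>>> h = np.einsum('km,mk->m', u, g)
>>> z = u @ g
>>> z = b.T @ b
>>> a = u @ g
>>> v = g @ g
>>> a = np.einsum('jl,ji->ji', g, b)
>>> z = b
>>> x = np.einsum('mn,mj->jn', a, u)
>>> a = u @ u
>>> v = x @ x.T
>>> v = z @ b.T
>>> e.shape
(7, 37, 2, 7)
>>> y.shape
(31, 7)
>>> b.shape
(37, 23)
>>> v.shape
(37, 37)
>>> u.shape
(37, 37)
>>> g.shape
(37, 37)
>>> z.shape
(37, 23)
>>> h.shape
(37,)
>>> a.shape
(37, 37)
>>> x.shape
(37, 23)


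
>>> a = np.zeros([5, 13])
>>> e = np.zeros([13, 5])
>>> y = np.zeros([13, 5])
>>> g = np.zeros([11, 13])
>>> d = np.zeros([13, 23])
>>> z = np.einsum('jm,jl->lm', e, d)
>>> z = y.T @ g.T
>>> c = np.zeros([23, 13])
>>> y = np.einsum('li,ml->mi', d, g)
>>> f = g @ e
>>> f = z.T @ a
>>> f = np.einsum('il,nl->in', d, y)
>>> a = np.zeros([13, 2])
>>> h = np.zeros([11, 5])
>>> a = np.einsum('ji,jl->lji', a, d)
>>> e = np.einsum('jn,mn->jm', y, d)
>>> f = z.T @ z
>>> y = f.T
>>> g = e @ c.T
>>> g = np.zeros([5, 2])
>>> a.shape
(23, 13, 2)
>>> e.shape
(11, 13)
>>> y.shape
(11, 11)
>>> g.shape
(5, 2)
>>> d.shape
(13, 23)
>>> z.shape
(5, 11)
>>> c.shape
(23, 13)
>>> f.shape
(11, 11)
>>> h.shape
(11, 5)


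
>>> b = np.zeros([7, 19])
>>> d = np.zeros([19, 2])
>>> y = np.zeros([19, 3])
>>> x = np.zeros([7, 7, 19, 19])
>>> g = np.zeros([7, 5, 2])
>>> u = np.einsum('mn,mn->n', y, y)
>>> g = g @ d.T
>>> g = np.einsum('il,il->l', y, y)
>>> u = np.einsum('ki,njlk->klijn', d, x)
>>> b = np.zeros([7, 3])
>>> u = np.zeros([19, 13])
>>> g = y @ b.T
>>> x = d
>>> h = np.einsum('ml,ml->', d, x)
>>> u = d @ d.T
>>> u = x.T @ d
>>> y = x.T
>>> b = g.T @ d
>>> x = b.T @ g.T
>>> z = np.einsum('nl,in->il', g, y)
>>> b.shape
(7, 2)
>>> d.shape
(19, 2)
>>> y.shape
(2, 19)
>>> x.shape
(2, 19)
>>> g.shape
(19, 7)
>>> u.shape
(2, 2)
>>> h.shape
()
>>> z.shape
(2, 7)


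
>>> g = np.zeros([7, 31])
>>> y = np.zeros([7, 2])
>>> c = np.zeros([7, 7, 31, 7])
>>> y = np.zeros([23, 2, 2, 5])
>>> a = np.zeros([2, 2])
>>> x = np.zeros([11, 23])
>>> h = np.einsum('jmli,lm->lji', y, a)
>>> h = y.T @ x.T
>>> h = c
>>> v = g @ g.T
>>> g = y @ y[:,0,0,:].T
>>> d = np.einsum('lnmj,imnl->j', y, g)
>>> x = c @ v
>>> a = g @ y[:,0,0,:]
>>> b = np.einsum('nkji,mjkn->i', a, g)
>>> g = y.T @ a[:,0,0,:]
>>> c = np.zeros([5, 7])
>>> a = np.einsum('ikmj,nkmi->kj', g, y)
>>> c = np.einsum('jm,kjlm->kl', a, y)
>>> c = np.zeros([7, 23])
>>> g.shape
(5, 2, 2, 5)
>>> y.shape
(23, 2, 2, 5)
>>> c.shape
(7, 23)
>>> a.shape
(2, 5)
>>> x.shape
(7, 7, 31, 7)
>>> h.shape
(7, 7, 31, 7)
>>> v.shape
(7, 7)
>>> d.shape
(5,)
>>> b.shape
(5,)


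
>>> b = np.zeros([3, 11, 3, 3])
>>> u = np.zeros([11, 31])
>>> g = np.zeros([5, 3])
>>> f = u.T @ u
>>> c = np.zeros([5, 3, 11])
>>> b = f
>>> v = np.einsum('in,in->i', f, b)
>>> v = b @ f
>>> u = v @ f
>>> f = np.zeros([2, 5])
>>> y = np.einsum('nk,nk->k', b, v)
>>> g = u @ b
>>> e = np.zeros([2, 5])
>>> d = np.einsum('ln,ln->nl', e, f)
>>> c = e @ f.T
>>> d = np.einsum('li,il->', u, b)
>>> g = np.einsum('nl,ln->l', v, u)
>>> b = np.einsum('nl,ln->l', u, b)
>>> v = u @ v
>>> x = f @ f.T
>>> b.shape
(31,)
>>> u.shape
(31, 31)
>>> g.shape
(31,)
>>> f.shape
(2, 5)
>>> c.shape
(2, 2)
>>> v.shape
(31, 31)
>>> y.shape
(31,)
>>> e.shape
(2, 5)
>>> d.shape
()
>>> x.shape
(2, 2)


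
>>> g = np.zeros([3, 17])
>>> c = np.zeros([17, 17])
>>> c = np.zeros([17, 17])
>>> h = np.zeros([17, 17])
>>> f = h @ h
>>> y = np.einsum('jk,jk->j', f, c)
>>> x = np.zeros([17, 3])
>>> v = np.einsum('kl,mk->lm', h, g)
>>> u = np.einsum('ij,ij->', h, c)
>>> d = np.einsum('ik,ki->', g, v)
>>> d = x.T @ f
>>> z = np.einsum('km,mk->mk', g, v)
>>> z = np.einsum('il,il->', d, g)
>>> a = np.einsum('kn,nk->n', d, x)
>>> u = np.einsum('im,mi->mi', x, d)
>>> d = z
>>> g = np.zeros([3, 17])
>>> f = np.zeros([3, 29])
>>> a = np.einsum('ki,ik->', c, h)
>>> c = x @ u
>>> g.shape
(3, 17)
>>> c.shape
(17, 17)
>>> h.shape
(17, 17)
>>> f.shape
(3, 29)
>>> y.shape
(17,)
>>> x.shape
(17, 3)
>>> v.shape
(17, 3)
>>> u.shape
(3, 17)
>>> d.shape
()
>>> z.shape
()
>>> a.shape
()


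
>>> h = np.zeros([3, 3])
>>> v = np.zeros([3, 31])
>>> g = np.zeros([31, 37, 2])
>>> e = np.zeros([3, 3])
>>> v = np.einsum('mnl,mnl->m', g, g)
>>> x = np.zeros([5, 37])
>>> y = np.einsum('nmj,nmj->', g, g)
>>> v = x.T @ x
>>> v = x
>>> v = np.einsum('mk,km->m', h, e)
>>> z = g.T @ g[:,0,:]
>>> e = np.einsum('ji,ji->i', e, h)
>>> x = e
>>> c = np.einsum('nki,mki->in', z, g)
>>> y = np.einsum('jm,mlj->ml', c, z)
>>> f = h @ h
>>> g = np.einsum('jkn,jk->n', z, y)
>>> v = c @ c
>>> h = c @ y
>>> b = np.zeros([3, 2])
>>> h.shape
(2, 37)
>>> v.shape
(2, 2)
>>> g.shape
(2,)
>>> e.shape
(3,)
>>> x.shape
(3,)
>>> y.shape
(2, 37)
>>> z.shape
(2, 37, 2)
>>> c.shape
(2, 2)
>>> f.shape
(3, 3)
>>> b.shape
(3, 2)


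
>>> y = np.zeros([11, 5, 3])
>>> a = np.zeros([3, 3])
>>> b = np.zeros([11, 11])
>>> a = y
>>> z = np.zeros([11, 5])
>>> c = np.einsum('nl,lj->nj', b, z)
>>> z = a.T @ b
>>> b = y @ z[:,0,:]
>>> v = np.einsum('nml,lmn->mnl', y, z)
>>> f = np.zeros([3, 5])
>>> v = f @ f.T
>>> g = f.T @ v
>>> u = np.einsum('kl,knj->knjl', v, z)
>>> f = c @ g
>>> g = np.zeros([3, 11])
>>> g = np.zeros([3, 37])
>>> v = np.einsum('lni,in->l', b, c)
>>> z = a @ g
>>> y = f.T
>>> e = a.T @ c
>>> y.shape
(3, 11)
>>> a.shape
(11, 5, 3)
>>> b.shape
(11, 5, 11)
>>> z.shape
(11, 5, 37)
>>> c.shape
(11, 5)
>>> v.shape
(11,)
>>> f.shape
(11, 3)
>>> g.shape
(3, 37)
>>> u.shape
(3, 5, 11, 3)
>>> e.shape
(3, 5, 5)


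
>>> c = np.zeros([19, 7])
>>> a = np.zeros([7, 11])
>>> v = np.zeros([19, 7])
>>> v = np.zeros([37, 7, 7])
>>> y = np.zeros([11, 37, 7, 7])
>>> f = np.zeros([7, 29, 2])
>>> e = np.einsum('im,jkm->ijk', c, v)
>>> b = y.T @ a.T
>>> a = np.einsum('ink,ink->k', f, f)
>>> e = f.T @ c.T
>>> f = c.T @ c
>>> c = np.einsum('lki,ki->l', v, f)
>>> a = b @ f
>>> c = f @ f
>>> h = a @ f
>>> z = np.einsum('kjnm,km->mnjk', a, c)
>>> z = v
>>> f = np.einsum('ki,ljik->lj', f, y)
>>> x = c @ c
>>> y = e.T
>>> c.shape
(7, 7)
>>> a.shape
(7, 7, 37, 7)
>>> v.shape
(37, 7, 7)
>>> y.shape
(19, 29, 2)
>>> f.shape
(11, 37)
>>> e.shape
(2, 29, 19)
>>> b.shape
(7, 7, 37, 7)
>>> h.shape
(7, 7, 37, 7)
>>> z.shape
(37, 7, 7)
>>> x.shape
(7, 7)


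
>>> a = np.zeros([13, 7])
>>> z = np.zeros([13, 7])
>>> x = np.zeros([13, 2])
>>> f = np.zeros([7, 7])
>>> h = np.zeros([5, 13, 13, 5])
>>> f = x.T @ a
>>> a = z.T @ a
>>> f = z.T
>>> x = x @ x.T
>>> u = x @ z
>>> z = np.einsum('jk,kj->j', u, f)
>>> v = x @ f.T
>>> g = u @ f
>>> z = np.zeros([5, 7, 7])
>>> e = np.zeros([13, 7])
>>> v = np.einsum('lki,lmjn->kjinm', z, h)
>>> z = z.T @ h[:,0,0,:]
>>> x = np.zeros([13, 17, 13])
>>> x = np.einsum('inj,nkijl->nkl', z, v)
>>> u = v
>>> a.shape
(7, 7)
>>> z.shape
(7, 7, 5)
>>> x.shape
(7, 13, 13)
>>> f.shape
(7, 13)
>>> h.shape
(5, 13, 13, 5)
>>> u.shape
(7, 13, 7, 5, 13)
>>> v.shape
(7, 13, 7, 5, 13)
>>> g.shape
(13, 13)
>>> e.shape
(13, 7)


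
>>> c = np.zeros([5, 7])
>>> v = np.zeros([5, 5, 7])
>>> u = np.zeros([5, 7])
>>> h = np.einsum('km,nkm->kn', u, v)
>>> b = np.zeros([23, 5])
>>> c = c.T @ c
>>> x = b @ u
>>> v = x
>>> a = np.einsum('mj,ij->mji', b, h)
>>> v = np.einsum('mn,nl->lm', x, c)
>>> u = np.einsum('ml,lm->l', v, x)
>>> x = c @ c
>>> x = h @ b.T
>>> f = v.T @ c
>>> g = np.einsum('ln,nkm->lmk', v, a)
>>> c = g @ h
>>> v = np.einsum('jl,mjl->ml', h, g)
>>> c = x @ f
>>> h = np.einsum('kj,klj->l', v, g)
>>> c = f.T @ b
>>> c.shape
(7, 5)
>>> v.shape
(7, 5)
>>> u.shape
(23,)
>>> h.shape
(5,)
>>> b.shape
(23, 5)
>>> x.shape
(5, 23)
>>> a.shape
(23, 5, 5)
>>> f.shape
(23, 7)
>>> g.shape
(7, 5, 5)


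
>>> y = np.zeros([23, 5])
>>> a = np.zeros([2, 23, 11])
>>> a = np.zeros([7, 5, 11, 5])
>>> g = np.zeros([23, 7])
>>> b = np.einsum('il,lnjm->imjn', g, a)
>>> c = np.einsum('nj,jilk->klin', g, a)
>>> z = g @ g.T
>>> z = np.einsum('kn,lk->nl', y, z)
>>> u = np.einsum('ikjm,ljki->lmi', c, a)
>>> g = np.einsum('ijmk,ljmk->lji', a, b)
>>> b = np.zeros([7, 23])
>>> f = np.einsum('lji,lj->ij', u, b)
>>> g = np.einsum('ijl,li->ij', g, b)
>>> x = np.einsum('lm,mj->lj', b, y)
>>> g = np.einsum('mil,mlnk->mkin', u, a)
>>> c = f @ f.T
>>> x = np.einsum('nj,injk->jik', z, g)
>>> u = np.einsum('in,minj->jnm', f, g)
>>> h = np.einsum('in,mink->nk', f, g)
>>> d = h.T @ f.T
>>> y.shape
(23, 5)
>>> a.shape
(7, 5, 11, 5)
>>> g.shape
(7, 5, 23, 11)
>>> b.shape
(7, 23)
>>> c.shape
(5, 5)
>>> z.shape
(5, 23)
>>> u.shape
(11, 23, 7)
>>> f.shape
(5, 23)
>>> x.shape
(23, 7, 11)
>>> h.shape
(23, 11)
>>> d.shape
(11, 5)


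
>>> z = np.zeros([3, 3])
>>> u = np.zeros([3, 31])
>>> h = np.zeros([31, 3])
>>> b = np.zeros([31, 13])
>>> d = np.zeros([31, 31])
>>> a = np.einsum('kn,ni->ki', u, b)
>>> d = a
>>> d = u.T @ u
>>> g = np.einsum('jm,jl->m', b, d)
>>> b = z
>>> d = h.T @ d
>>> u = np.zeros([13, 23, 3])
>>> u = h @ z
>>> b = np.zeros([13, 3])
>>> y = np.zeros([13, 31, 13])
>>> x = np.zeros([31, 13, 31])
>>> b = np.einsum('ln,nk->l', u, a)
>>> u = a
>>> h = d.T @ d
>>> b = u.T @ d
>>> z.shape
(3, 3)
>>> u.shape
(3, 13)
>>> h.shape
(31, 31)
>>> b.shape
(13, 31)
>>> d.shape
(3, 31)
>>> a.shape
(3, 13)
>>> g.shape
(13,)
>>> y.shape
(13, 31, 13)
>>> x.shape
(31, 13, 31)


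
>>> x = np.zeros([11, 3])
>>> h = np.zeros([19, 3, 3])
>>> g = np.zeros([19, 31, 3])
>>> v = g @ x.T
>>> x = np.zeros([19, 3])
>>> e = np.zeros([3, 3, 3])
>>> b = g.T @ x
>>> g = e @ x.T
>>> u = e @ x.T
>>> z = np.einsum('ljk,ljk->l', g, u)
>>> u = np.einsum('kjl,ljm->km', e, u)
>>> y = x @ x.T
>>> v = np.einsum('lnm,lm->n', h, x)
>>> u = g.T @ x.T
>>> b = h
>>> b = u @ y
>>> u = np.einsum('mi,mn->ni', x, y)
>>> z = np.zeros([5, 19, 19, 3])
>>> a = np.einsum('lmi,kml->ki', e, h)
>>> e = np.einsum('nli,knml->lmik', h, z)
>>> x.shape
(19, 3)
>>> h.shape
(19, 3, 3)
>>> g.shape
(3, 3, 19)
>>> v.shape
(3,)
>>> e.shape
(3, 19, 3, 5)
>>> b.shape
(19, 3, 19)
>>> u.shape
(19, 3)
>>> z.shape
(5, 19, 19, 3)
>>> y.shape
(19, 19)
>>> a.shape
(19, 3)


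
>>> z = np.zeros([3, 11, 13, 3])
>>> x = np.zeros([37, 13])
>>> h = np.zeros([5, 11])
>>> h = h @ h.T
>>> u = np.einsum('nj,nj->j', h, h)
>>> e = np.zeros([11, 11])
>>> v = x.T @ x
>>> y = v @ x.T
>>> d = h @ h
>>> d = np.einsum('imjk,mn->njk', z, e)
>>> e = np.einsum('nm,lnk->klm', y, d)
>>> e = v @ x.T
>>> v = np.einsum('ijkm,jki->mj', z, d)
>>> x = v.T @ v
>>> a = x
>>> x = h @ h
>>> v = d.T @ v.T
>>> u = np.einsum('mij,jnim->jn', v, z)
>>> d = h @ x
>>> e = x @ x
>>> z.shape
(3, 11, 13, 3)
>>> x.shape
(5, 5)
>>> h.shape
(5, 5)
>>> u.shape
(3, 11)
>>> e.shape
(5, 5)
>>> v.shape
(3, 13, 3)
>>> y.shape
(13, 37)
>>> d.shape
(5, 5)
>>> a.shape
(11, 11)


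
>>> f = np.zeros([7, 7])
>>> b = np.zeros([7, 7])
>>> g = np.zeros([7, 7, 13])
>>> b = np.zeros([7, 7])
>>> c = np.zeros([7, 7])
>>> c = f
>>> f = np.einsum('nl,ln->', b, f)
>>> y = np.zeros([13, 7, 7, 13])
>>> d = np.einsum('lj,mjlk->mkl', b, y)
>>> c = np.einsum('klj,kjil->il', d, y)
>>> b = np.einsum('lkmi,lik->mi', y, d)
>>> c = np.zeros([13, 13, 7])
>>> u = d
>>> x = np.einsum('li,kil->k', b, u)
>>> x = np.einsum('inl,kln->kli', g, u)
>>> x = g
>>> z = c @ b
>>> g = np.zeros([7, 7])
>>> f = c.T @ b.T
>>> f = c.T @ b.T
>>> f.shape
(7, 13, 7)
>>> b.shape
(7, 13)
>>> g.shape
(7, 7)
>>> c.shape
(13, 13, 7)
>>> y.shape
(13, 7, 7, 13)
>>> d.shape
(13, 13, 7)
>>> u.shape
(13, 13, 7)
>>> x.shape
(7, 7, 13)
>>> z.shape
(13, 13, 13)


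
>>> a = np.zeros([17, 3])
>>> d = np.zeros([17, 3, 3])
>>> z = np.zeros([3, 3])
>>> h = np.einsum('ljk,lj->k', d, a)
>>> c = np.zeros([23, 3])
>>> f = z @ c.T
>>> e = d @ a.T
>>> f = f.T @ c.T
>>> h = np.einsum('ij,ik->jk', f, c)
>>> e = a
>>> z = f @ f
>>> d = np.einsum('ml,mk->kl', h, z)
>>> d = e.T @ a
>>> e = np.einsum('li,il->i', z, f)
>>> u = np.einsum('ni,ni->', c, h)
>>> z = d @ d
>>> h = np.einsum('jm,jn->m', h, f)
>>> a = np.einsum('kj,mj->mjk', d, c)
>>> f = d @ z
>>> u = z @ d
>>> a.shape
(23, 3, 3)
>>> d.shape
(3, 3)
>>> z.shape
(3, 3)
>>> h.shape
(3,)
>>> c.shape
(23, 3)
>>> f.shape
(3, 3)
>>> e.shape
(23,)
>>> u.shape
(3, 3)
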